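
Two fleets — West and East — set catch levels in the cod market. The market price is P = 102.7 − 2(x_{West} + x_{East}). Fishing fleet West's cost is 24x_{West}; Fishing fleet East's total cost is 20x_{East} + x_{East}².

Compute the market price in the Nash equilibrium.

54.68

Fishing fleet West's profit: π = x_{West}(102.7 − 2(x_{West} + x_{East})) − 24x_{West}.
∂π/∂x_{West} = 78.7 − 4x_{West} − 2x_{East} = 0, so x_{West} = 19.675 − 0.5x_{East}.
For East: ∂π/∂x_{East} = 82.7 − 6x_{East} − 2x_{West} = 0 ⇒ x_{East} = 827/60 − (1/3)x_{West}.
Substituting the second reaction function into the first: x_{West} = 19.675 − 0.5(827/60 − (1/3)x_{West}), which gives (5/6)x_{West} = 767/60 ⇒ x_{West} = 15.34.
Then x_{East} = 827/60 − (1/3)·15.34 = 8.67.
Equilibrium price: P = 102.7 − 2·24.01 = 54.68.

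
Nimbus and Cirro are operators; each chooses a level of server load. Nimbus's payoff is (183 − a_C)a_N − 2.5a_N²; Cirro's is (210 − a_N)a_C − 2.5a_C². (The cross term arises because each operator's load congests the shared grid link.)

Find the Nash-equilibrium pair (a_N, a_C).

29.375, 36.125

Expanding Nimbus's payoff: 183a_N − a_Ca_N − 2.5a_N².
∂π/∂a_N = 183 − a_C − 5a_N = 0, so a_N = 36.6 − 0.2a_C.
Likewise for Cirro: a_C = 42 − 0.2a_N.
Solving the two reaction functions simultaneously: (1 − (−0.2)(−0.2))a_N = 36.6 − 0.2·42, so 0.96a_N = 28.2 and a_N = 29.375.
Then a_C = 42 − 0.2·29.375 = 36.125.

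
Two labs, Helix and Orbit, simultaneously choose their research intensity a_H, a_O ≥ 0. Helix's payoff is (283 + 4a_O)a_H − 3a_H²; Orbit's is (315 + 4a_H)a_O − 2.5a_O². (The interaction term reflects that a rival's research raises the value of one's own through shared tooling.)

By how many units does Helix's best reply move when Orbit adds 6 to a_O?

Expanding Helix's payoff: 283a_H + 4a_Oa_H − 3a_H².
∂π/∂a_H = 283 + 4a_O − 6a_H = 0, so a_H = 283/6 + (2/3)a_O.
The reaction-function slope is 2/3, so a 6-unit rise in a_O moves a_H by 2/3 × 6 = 4. Helix's best response rises — the actions are strategic complements.

4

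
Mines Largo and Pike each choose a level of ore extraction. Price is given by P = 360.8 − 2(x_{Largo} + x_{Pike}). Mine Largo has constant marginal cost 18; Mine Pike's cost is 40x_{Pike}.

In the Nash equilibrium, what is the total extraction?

110.6

Mine Largo's profit: π = x_{Largo}(360.8 − 2(x_{Largo} + x_{Pike})) − 18x_{Largo}.
∂π/∂x_{Largo} = 342.8 − 4x_{Largo} − 2x_{Pike} = 0, so x_{Largo} = 85.7 − 0.5x_{Pike}.
By the same steps for Pike: x_{Pike} = 80.2 − 0.5x_{Largo}.
Plugging x_{Pike} into Largo's best response: x_{Largo} = 85.7 − 0.5(80.2 − 0.5x_{Largo}) ⇒ 0.75x_{Largo} = 45.6, so x_{Largo} = 60.8.
Then x_{Pike} = 80.2 − 0.5·60.8 = 49.8.
Total extraction: 60.8 + 49.8 = 110.6.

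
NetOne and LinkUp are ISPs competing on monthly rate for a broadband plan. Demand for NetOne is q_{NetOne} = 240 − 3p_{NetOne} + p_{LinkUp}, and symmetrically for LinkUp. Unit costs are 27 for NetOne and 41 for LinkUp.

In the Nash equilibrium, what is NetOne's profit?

4423.68

NetOne's profit: π = (p_{NetOne} − 27)(240 − 3p_{NetOne} + p_{LinkUp}).
∂π/∂p_{NetOne} = 321 − 6p_{NetOne} + p_{LinkUp} = 0 ⇒ p_{NetOne} = 53.5 + (1/6)p_{LinkUp}.
Similarly p_{LinkUp} = 60.5 + (1/6)p_{NetOne}.
Substituting the second reaction function into the first: p_{NetOne} = 53.5 + (1/6)(60.5 + (1/6)p_{NetOne}), which gives (35/36)p_{NetOne} = 763/12 ⇒ p_{NetOne} = 65.4.
Then p_{LinkUp} = 60.5 + (1/6)·65.4 = 71.4.
q_{NetOne} = 240 − 3·65.4 + 71.4 = 115.2.
Profit = (65.4 − 27)·115.2 = 4423.68.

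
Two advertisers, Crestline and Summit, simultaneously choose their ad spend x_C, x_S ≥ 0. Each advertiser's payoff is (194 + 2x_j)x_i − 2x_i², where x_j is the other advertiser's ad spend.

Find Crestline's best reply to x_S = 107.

102

Crestline's payoff is (194 + 2x_S)x_C − 2x_C².
∂π/∂x_C = 194 + 2x_S − 4x_C = 0, so x_C = 48.5 + 0.5x_S.
At x_S = 107: x_C = 48.5 + 0.5·107 = 102.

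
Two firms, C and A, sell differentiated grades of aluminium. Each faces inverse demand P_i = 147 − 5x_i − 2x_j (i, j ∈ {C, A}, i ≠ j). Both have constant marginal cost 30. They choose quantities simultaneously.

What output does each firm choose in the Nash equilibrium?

9.75

Firm C's profit: π = x_C(147 − 5x_C − 2x_A) − 30x_C.
∂π/∂x_C = 117 − 10x_C − 2x_A = 0 ⇒ x_C = 11.7 − 0.2x_A.
By symmetry x_A = x_C; substituting into the reaction function, 1.2x_C = 11.7 and x_C = 9.75.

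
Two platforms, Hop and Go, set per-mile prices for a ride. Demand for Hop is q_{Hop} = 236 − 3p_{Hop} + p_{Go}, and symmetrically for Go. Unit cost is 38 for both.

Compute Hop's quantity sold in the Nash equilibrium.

Hop's profit: π = (p_{Hop} − 38)(236 − 3p_{Hop} + p_{Go}).
∂π/∂p_{Hop} = 350 − 6p_{Hop} + p_{Go} = 0 ⇒ p_{Hop} = 175/3 + (1/6)p_{Go}.
The game is symmetric, so in equilibrium p_{Go} = p_{Hop}: the reaction function gives (5/6)p_{Hop} = 175/3, hence p_{Hop} = 70.
q_{Hop} = 236 − 3·70 + 70 = 96.

96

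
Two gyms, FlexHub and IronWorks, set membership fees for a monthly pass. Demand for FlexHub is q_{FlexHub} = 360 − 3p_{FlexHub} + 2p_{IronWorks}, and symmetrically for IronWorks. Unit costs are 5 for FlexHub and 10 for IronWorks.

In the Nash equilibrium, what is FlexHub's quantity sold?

FlexHub's profit: π = (p_{FlexHub} − 5)(360 − 3p_{FlexHub} + 2p_{IronWorks}).
∂π/∂p_{FlexHub} = 375 − 6p_{FlexHub} + 2p_{IronWorks} = 0 ⇒ p_{FlexHub} = 62.5 + (1/3)p_{IronWorks}.
Similarly p_{IronWorks} = 65 + (1/3)p_{FlexHub}.
Plugging p_{IronWorks} into FlexHub's best response: p_{FlexHub} = 62.5 + (1/3)(65 + (1/3)p_{FlexHub}) ⇒ (8/9)p_{FlexHub} = 505/6, so p_{FlexHub} = 94.6875.
Then p_{IronWorks} = 65 + (1/3)·94.6875 = 96.5625.
q_{FlexHub} = 360 − 3·94.6875 + 2·96.5625 = 269.0625.

269.0625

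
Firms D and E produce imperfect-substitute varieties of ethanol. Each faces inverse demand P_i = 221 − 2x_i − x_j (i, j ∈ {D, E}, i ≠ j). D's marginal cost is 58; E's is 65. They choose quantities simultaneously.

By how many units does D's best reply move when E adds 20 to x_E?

-5

Firm D's profit: π = x_D(221 − 2x_D − x_E) − 58x_D.
∂π/∂x_D = 163 − 4x_D − x_E = 0 ⇒ x_D = 40.75 − 0.25x_E.
The reaction-function slope is −0.25, so a 20-unit rise in x_E moves x_D by −0.25 × 20 = −5. D's best response falls — the actions are strategic substitutes.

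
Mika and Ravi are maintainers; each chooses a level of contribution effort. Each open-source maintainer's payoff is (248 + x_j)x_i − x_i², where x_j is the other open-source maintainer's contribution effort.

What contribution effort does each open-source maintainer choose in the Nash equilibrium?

Mika's payoff is (248 + x_R)x_M − x_M².
∂π/∂x_M = 248 + x_R − 2x_M = 0, so x_M = 124 + 0.5x_R.
By symmetry x_R = x_M; substituting into the reaction function, 0.5x_M = 124 and x_M = 248.

248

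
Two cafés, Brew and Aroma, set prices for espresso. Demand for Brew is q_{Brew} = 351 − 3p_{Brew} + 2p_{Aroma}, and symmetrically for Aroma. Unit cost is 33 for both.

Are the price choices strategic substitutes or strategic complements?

strategic complements

Brew's profit: π = (p_{Brew} − 33)(351 − 3p_{Brew} + 2p_{Aroma}).
∂π/∂p_{Brew} = 450 − 6p_{Brew} + 2p_{Aroma} = 0 ⇒ p_{Brew} = 75 + (1/3)p_{Aroma}.
The best-response slope dp_{Brew}/dp_{Aroma} = 1/3 > 0: the reaction function is upward-sloping, so the choices are strategic complements.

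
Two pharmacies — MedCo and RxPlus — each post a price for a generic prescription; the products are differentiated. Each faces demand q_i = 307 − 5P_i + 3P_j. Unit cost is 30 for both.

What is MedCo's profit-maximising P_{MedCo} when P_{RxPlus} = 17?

MedCo's profit: π = (P_{MedCo} − 30)(307 − 5P_{MedCo} + 3P_{RxPlus}).
∂π/∂P_{MedCo} = 457 − 10P_{MedCo} + 3P_{RxPlus} = 0 ⇒ P_{MedCo} = 45.7 + 0.3P_{RxPlus}.
At P_{RxPlus} = 17: P_{MedCo} = 45.7 + 0.3·17 = 50.8.

50.8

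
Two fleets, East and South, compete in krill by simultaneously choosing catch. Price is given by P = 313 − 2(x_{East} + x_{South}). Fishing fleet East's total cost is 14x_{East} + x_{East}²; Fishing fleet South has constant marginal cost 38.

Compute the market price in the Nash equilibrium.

143.2

Fishing fleet East's profit: π = x_{East}(313 − 2(x_{East} + x_{South})) − 14x_{East} − x_{East}².
∂π/∂x_{East} = 299 − 6x_{East} − 2x_{South} = 0, so x_{East} = 299/6 − (1/3)x_{South}.
For South: ∂π/∂x_{South} = 275 − 4x_{South} − 2x_{East} = 0 ⇒ x_{South} = 68.75 − 0.5x_{East}.
Substituting the second reaction function into the first: x_{East} = 299/6 − (1/3)(68.75 − 0.5x_{East}), which gives (5/6)x_{East} = 323/12 ⇒ x_{East} = 32.3.
Then x_{South} = 68.75 − 0.5·32.3 = 52.6.
Equilibrium price: P = 313 − 2·84.9 = 143.2.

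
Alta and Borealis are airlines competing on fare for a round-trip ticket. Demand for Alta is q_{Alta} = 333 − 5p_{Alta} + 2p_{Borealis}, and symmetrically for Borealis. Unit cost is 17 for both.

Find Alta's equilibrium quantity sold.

Alta's profit: π = (p_{Alta} − 17)(333 − 5p_{Alta} + 2p_{Borealis}).
∂π/∂p_{Alta} = 418 − 10p_{Alta} + 2p_{Borealis} = 0 ⇒ p_{Alta} = 41.8 + 0.2p_{Borealis}.
By symmetry p_{Borealis} = p_{Alta}; substituting into the reaction function, 0.8p_{Alta} = 41.8 and p_{Alta} = 52.25.
q_{Alta} = 333 − 5·52.25 + 2·52.25 = 176.25.

176.25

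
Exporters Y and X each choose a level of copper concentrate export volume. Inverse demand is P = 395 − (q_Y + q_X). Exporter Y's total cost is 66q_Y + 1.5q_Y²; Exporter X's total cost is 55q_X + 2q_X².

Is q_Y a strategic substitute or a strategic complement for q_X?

strategic substitutes

Exporter Y's profit: π = q_Y(395 − (q_Y + q_X)) − 66q_Y − 1.5q_Y².
∂π/∂q_Y = 329 − 5q_Y − q_X = 0, so q_Y = 65.8 − 0.2q_X.
The best-response slope dq_Y/dq_X = −0.2 < 0: the reaction function is downward-sloping, so the choices are strategic substitutes.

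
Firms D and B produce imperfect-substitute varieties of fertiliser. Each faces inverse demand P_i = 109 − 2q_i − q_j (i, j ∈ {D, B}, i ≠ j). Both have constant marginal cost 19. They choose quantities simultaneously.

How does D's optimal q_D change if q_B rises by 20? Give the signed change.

Firm D's profit: π = q_D(109 − 2q_D − q_B) − 19q_D.
∂π/∂q_D = 90 − 4q_D − q_B = 0 ⇒ q_D = 22.5 − 0.25q_B.
The reaction-function slope is −0.25, so a 20-unit rise in q_B moves q_D by −0.25 × 20 = −5. D's best response falls — the actions are strategic substitutes.

-5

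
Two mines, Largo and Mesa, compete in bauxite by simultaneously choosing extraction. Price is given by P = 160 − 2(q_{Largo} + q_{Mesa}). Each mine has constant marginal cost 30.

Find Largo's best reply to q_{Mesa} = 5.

Mine Largo's profit: π = q_{Largo}(160 − 2(q_{Largo} + q_{Mesa})) − 30q_{Largo}.
∂π/∂q_{Largo} = 130 − 4q_{Largo} − 2q_{Mesa} = 0, so q_{Largo} = 32.5 − 0.5q_{Mesa}.
At q_{Mesa} = 5: q_{Largo} = 32.5 − 0.5·5 = 30.

30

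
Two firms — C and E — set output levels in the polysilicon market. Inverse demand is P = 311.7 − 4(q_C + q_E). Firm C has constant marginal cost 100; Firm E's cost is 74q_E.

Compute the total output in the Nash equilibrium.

Firm C's profit: π = q_C(311.7 − 4(q_C + q_E)) − 100q_C.
∂π/∂q_C = 211.7 − 8q_C − 4q_E = 0, so q_C = 26.4625 − 0.5q_E.
By the same steps for E: q_E = 29.7125 − 0.5q_C.
Plugging q_E into C's best response: q_C = 26.4625 − 0.5(29.7125 − 0.5q_C) ⇒ 0.75q_C = 1857/160, so q_C = 15.475.
Then q_E = 29.7125 − 0.5·15.475 = 21.975.
Total output: 15.475 + 21.975 = 37.45.

37.45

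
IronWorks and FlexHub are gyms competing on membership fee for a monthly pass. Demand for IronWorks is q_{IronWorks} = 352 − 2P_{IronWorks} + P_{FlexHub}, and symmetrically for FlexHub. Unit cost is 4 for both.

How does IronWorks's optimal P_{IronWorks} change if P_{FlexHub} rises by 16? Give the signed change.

IronWorks's profit: π = (P_{IronWorks} − 4)(352 − 2P_{IronWorks} + P_{FlexHub}).
∂π/∂P_{IronWorks} = 360 − 4P_{IronWorks} + P_{FlexHub} = 0 ⇒ P_{IronWorks} = 90 + 0.25P_{FlexHub}.
The reaction-function slope is 0.25, so a 16-unit rise in P_{FlexHub} moves P_{IronWorks} by 0.25 × 16 = 4. IronWorks's best response rises — the actions are strategic complements.

4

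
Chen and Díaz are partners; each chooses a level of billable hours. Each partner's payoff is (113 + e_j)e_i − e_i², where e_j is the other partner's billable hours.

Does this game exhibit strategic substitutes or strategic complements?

Chen's payoff is (113 + e_D)e_C − e_C².
∂π/∂e_C = 113 + e_D − 2e_C = 0, so e_C = 56.5 + 0.5e_D.
The best-response slope de_C/de_D = 0.5 > 0: the reaction function is upward-sloping, so the choices are strategic complements.

strategic complements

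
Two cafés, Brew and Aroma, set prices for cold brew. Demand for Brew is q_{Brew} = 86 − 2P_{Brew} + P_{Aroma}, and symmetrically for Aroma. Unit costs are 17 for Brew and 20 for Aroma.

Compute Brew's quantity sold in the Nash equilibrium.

Brew's profit: π = (P_{Brew} − 17)(86 − 2P_{Brew} + P_{Aroma}).
∂π/∂P_{Brew} = 120 − 4P_{Brew} + P_{Aroma} = 0 ⇒ P_{Brew} = 30 + 0.25P_{Aroma}.
Similarly P_{Aroma} = 31.5 + 0.25P_{Brew}.
Substituting the second reaction function into the first: P_{Brew} = 30 + 0.25(31.5 + 0.25P_{Brew}), which gives 0.9375P_{Brew} = 37.875 ⇒ P_{Brew} = 40.4.
Then P_{Aroma} = 31.5 + 0.25·40.4 = 41.6.
q_{Brew} = 86 − 2·40.4 + 41.6 = 46.8.

46.8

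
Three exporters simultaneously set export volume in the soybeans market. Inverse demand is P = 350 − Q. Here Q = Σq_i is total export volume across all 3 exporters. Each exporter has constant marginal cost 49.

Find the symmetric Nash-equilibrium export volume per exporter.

75.25

A representative exporter's profit is π_i = q_i(350 − Q) − 49q_i, with Q = q_i + Σ_{j≠i} q_j.
First-order condition: 301 − 2q_i − Σ_{j≠i} q_j = 0.
Imposing symmetry (q_j = q for all j) turns Σ_{j≠i} q_j into 2q, so 301 = 4q and q = 75.25.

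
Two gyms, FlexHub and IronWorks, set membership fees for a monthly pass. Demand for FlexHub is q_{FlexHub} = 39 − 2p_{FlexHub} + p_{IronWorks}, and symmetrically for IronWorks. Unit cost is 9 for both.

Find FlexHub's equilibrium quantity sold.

FlexHub's profit: π = (p_{FlexHub} − 9)(39 − 2p_{FlexHub} + p_{IronWorks}).
∂π/∂p_{FlexHub} = 57 − 4p_{FlexHub} + p_{IronWorks} = 0 ⇒ p_{FlexHub} = 14.25 + 0.25p_{IronWorks}.
Setting p_{FlexHub} = p_{IronWorks} in the reaction function: p_{FlexHub} = 14.25 + 0.25p_{FlexHub}, so p_{FlexHub} = 14.25 / 0.75 = 19.
q_{FlexHub} = 39 − 2·19 + 19 = 20.

20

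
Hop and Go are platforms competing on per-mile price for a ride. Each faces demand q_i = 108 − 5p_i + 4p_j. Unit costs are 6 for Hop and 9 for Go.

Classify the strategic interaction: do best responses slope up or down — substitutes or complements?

strategic complements

Hop's profit: π = (p_{Hop} − 6)(108 − 5p_{Hop} + 4p_{Go}).
∂π/∂p_{Hop} = 138 − 10p_{Hop} + 4p_{Go} = 0 ⇒ p_{Hop} = 13.8 + 0.4p_{Go}.
The best-response slope dp_{Hop}/dp_{Go} = 0.4 > 0: the reaction function is upward-sloping, so the choices are strategic complements.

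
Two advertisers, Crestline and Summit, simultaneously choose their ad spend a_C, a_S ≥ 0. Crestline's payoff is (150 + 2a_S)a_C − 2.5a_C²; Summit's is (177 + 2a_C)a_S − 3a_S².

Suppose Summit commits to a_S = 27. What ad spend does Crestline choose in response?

Expanding Crestline's payoff: 150a_C + 2a_Sa_C − 2.5a_C².
∂π/∂a_C = 150 + 2a_S − 5a_C = 0, so a_C = 30 + 0.4a_S.
At a_S = 27: a_C = 30 + 0.4·27 = 40.8.

40.8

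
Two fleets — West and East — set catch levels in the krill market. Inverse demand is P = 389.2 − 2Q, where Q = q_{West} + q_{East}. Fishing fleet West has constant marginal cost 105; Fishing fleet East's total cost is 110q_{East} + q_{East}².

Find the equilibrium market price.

Fishing fleet West's profit: π = q_{West}(389.2 − 2(q_{West} + q_{East})) − 105q_{West}.
∂π/∂q_{West} = 284.2 − 4q_{West} − 2q_{East} = 0, so q_{West} = 71.05 − 0.5q_{East}.
For East: ∂π/∂q_{East} = 279.2 − 6q_{East} − 2q_{West} = 0 ⇒ q_{East} = 698/15 − (1/3)q_{West}.
Solving the two reaction functions simultaneously: (1 − (−0.5)(−1/3))q_{West} = 71.05 − 0.5·(698/15), so (5/6)q_{West} = 2867/60 and q_{West} = 57.34.
Then q_{East} = 698/15 − (1/3)·57.34 = 27.42.
Equilibrium price: P = 389.2 − 2·84.76 = 219.68.

219.68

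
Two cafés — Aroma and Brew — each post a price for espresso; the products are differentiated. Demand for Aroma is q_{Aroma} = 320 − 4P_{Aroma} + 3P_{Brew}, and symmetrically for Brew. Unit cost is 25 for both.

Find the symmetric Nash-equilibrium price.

84

Aroma's profit: π = (P_{Aroma} − 25)(320 − 4P_{Aroma} + 3P_{Brew}).
∂π/∂P_{Aroma} = 420 − 8P_{Aroma} + 3P_{Brew} = 0 ⇒ P_{Aroma} = 52.5 + 0.375P_{Brew}.
By symmetry P_{Brew} = P_{Aroma}; substituting into the reaction function, 0.625P_{Aroma} = 52.5 and P_{Aroma} = 84.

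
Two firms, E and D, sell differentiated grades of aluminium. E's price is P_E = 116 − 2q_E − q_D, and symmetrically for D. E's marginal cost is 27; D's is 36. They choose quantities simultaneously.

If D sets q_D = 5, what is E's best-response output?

21

Firm E's profit: π = q_E(116 − 2q_E − q_D) − 27q_E.
∂π/∂q_E = 89 − 4q_E − q_D = 0 ⇒ q_E = 22.25 − 0.25q_D.
At q_D = 5: q_E = 22.25 − 0.25·5 = 21.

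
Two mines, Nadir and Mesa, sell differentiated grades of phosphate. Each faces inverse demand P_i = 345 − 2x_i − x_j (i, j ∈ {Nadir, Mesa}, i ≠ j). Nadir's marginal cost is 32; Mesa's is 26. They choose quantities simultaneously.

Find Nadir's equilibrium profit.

7737.68

Mine Nadir's profit: π = x_{Nadir}(345 − 2x_{Nadir} − x_{Mesa}) − 32x_{Nadir}.
∂π/∂x_{Nadir} = 313 − 4x_{Nadir} − x_{Mesa} = 0 ⇒ x_{Nadir} = 78.25 − 0.25x_{Mesa}.
Similarly x_{Mesa} = 79.75 − 0.25x_{Nadir}.
Plugging x_{Mesa} into Nadir's best response: x_{Nadir} = 78.25 − 0.25(79.75 − 0.25x_{Nadir}) ⇒ 0.9375x_{Nadir} = 58.3125, so x_{Nadir} = 62.2.
Then x_{Mesa} = 79.75 − 0.25·62.2 = 64.2.
P_{Nadir} = 345 − 2·62.2 − 64.2 = 156.4.
Profit = (156.4 − 32)·62.2 = 7737.68.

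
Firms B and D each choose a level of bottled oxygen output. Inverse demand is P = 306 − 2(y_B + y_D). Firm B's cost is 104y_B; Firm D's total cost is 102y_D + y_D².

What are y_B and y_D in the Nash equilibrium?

Firm B's profit: π = y_B(306 − 2(y_B + y_D)) − 104y_B.
∂π/∂y_B = 202 − 4y_B − 2y_D = 0, so y_B = 50.5 − 0.5y_D.
For D: ∂π/∂y_D = 204 − 6y_D − 2y_B = 0 ⇒ y_D = 34 − (1/3)y_B.
Substituting the second reaction function into the first: y_B = 50.5 − 0.5(34 − (1/3)y_B), which gives (5/6)y_B = 33.5 ⇒ y_B = 40.2.
Then y_D = 34 − (1/3)·40.2 = 20.6.

40.2, 20.6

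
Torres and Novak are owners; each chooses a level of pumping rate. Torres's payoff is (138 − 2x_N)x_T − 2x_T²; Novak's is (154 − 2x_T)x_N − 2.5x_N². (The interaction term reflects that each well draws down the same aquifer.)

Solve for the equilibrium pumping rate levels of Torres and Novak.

23.875, 21.25

Expanding Torres's payoff: 138x_T − 2x_Nx_T − 2x_T².
∂π/∂x_T = 138 − 2x_N − 4x_T = 0, so x_T = 34.5 − 0.5x_N.
Likewise for Novak: x_N = 30.8 − 0.4x_T.
Solving the two reaction functions simultaneously: (1 − (−0.5)(−0.4))x_T = 34.5 − 0.5·30.8, so 0.8x_T = 19.1 and x_T = 23.875.
Then x_N = 30.8 − 0.4·23.875 = 21.25.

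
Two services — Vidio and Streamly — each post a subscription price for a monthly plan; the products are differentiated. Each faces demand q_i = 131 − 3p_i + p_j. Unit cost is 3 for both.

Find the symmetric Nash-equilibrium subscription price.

28

Vidio's profit: π = (p_{Vidio} − 3)(131 − 3p_{Vidio} + p_{Streamly}).
∂π/∂p_{Vidio} = 140 − 6p_{Vidio} + p_{Streamly} = 0 ⇒ p_{Vidio} = 70/3 + (1/6)p_{Streamly}.
The game is symmetric, so in equilibrium p_{Streamly} = p_{Vidio}: the reaction function gives (5/6)p_{Vidio} = 70/3, hence p_{Vidio} = 28.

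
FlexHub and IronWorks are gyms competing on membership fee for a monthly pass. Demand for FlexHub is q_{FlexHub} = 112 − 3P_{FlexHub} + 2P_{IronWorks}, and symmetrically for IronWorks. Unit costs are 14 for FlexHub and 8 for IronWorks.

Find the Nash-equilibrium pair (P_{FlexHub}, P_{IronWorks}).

37.375, 35.125

FlexHub's profit: π = (P_{FlexHub} − 14)(112 − 3P_{FlexHub} + 2P_{IronWorks}).
∂π/∂P_{FlexHub} = 154 − 6P_{FlexHub} + 2P_{IronWorks} = 0 ⇒ P_{FlexHub} = 77/3 + (1/3)P_{IronWorks}.
Similarly P_{IronWorks} = 68/3 + (1/3)P_{FlexHub}.
Plugging P_{IronWorks} into FlexHub's best response: P_{FlexHub} = 77/3 + (1/3)(68/3 + (1/3)P_{FlexHub}) ⇒ (8/9)P_{FlexHub} = 299/9, so P_{FlexHub} = 37.375.
Then P_{IronWorks} = 68/3 + (1/3)·37.375 = 35.125.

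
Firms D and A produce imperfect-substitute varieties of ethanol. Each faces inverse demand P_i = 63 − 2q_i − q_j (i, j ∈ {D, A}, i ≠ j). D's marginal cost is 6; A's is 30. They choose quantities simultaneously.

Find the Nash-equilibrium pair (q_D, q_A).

Firm D's profit: π = q_D(63 − 2q_D − q_A) − 6q_D.
∂π/∂q_D = 57 − 4q_D − q_A = 0 ⇒ q_D = 14.25 − 0.25q_A.
Similarly q_A = 8.25 − 0.25q_D.
Plugging q_A into D's best response: q_D = 14.25 − 0.25(8.25 − 0.25q_D) ⇒ 0.9375q_D = 12.1875, so q_D = 13.
Then q_A = 8.25 − 0.25·13 = 5.

13, 5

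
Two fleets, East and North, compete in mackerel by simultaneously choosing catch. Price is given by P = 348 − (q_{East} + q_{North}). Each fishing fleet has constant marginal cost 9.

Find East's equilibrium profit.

Fishing fleet East's profit: π = q_{East}(348 − (q_{East} + q_{North})) − 9q_{East}.
∂π/∂q_{East} = 339 − 2q_{East} − q_{North} = 0, so q_{East} = 169.5 − 0.5q_{North}.
The game is symmetric, so in equilibrium q_{North} = q_{East}: the reaction function gives 1.5q_{East} = 169.5, hence q_{East} = 113.
Price P = 348 − 226 = 122.
East's profit: (122 − 9)·113 = 12769.

12769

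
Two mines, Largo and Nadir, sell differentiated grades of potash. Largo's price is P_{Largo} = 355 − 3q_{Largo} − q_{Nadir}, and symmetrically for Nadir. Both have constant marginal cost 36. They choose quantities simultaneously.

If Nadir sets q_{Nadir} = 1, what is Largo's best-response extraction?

53

Mine Largo's profit: π = q_{Largo}(355 − 3q_{Largo} − q_{Nadir}) − 36q_{Largo}.
∂π/∂q_{Largo} = 319 − 6q_{Largo} − q_{Nadir} = 0 ⇒ q_{Largo} = 319/6 − (1/6)q_{Nadir}.
At q_{Nadir} = 1: q_{Largo} = 319/6 − (1/6)·1 = 53.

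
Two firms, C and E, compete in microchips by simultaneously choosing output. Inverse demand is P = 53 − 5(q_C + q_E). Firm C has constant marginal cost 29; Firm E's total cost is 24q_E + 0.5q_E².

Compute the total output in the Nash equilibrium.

3.4

Firm C's profit: π = q_C(53 − 5(q_C + q_E)) − 29q_C.
∂π/∂q_C = 24 − 10q_C − 5q_E = 0, so q_C = 2.4 − 0.5q_E.
For E: ∂π/∂q_E = 29 − 11q_E − 5q_C = 0 ⇒ q_E = 29/11 − (5/11)q_C.
Solving the two reaction functions simultaneously: (1 − (−0.5)(−5/11))q_C = 2.4 − 0.5·(29/11), so (17/22)q_C = 119/110 and q_C = 1.4.
Then q_E = 29/11 − (5/11)·1.4 = 2.
Total output: 1.4 + 2 = 3.4.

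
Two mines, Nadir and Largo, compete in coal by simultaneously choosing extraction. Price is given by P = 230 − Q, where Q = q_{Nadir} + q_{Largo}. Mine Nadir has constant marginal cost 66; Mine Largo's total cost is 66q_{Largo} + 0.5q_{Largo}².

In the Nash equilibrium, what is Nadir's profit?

4303.36

Mine Nadir's profit: π = q_{Nadir}(230 − (q_{Nadir} + q_{Largo})) − 66q_{Nadir}.
∂π/∂q_{Nadir} = 164 − 2q_{Nadir} − q_{Largo} = 0, so q_{Nadir} = 82 − 0.5q_{Largo}.
For Largo: ∂π/∂q_{Largo} = 164 − 3q_{Largo} − q_{Nadir} = 0 ⇒ q_{Largo} = 164/3 − (1/3)q_{Nadir}.
Plugging q_{Largo} into Nadir's best response: q_{Nadir} = 82 − 0.5(164/3 − (1/3)q_{Nadir}) ⇒ (5/6)q_{Nadir} = 164/3, so q_{Nadir} = 65.6.
Then q_{Largo} = 164/3 − (1/3)·65.6 = 32.8.
Price P = 230 − 98.4 = 131.6.
Nadir's profit: (131.6 − 66)·65.6 = 4303.36.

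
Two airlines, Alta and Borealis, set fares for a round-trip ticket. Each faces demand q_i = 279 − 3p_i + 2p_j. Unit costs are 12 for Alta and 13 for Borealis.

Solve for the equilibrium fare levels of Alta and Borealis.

Alta's profit: π = (p_{Alta} − 12)(279 − 3p_{Alta} + 2p_{Borealis}).
∂π/∂p_{Alta} = 315 − 6p_{Alta} + 2p_{Borealis} = 0 ⇒ p_{Alta} = 52.5 + (1/3)p_{Borealis}.
Similarly p_{Borealis} = 53 + (1/3)p_{Alta}.
Substituting the second reaction function into the first: p_{Alta} = 52.5 + (1/3)(53 + (1/3)p_{Alta}), which gives (8/9)p_{Alta} = 421/6 ⇒ p_{Alta} = 78.9375.
Then p_{Borealis} = 53 + (1/3)·78.9375 = 79.3125.

78.9375, 79.3125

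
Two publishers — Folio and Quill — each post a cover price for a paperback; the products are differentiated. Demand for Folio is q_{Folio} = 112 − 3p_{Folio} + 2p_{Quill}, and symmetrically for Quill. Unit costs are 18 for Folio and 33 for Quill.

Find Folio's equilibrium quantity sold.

Folio's profit: π = (p_{Folio} − 18)(112 − 3p_{Folio} + 2p_{Quill}).
∂π/∂p_{Folio} = 166 − 6p_{Folio} + 2p_{Quill} = 0 ⇒ p_{Folio} = 83/3 + (1/3)p_{Quill}.
Similarly p_{Quill} = 211/6 + (1/3)p_{Folio}.
Plugging p_{Quill} into Folio's best response: p_{Folio} = 83/3 + (1/3)(211/6 + (1/3)p_{Folio}) ⇒ (8/9)p_{Folio} = 709/18, so p_{Folio} = 44.3125.
Then p_{Quill} = 211/6 + (1/3)·44.3125 = 49.9375.
q_{Folio} = 112 − 3·44.3125 + 2·49.9375 = 78.9375.

78.9375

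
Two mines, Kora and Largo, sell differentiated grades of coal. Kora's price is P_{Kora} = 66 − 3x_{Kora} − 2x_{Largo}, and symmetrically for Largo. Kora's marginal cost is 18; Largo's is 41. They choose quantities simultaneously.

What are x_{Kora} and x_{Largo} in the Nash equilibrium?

7.4375, 1.6875

Mine Kora's profit: π = x_{Kora}(66 − 3x_{Kora} − 2x_{Largo}) − 18x_{Kora}.
∂π/∂x_{Kora} = 48 − 6x_{Kora} − 2x_{Largo} = 0 ⇒ x_{Kora} = 8 − (1/3)x_{Largo}.
Similarly x_{Largo} = 25/6 − (1/3)x_{Kora}.
Solving the two reaction functions simultaneously: (1 − (−1/3)(−1/3))x_{Kora} = 8 − (1/3)·(25/6), so (8/9)x_{Kora} = 119/18 and x_{Kora} = 7.4375.
Then x_{Largo} = 25/6 − (1/3)·7.4375 = 1.6875.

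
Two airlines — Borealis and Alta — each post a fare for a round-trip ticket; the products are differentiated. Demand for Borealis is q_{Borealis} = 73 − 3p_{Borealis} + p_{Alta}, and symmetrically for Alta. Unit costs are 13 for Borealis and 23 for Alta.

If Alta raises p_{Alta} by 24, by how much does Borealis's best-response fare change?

4

Borealis's profit: π = (p_{Borealis} − 13)(73 − 3p_{Borealis} + p_{Alta}).
∂π/∂p_{Borealis} = 112 − 6p_{Borealis} + p_{Alta} = 0 ⇒ p_{Borealis} = 56/3 + (1/6)p_{Alta}.
The reaction-function slope is 1/6, so a 24-unit rise in p_{Alta} moves p_{Borealis} by 1/6 × 24 = 4. Borealis's best response rises — the actions are strategic complements.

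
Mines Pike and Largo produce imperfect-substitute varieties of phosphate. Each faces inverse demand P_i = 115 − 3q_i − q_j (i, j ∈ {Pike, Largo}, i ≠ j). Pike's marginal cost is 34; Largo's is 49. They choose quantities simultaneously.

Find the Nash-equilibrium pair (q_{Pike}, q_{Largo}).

12, 9

Mine Pike's profit: π = q_{Pike}(115 − 3q_{Pike} − q_{Largo}) − 34q_{Pike}.
∂π/∂q_{Pike} = 81 − 6q_{Pike} − q_{Largo} = 0 ⇒ q_{Pike} = 13.5 − (1/6)q_{Largo}.
Similarly q_{Largo} = 11 − (1/6)q_{Pike}.
Solving the two reaction functions simultaneously: (1 − (−1/6)(−1/6))q_{Pike} = 13.5 − (1/6)·11, so (35/36)q_{Pike} = 35/3 and q_{Pike} = 12.
Then q_{Largo} = 11 − (1/6)·12 = 9.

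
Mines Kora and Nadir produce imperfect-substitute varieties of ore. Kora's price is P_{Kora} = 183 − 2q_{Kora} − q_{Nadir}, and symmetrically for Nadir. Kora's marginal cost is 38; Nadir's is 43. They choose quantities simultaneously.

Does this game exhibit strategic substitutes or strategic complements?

Mine Kora's profit: π = q_{Kora}(183 − 2q_{Kora} − q_{Nadir}) − 38q_{Kora}.
∂π/∂q_{Kora} = 145 − 4q_{Kora} − q_{Nadir} = 0 ⇒ q_{Kora} = 36.25 − 0.25q_{Nadir}.
The best-response slope dq_{Kora}/dq_{Nadir} = −0.25 < 0: the reaction function is downward-sloping, so the choices are strategic substitutes.

strategic substitutes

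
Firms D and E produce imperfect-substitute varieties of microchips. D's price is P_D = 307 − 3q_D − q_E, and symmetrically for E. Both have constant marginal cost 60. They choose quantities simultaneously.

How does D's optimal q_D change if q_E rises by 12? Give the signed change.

Firm D's profit: π = q_D(307 − 3q_D − q_E) − 60q_D.
∂π/∂q_D = 247 − 6q_D − q_E = 0 ⇒ q_D = 247/6 − (1/6)q_E.
The reaction-function slope is −1/6, so a 12-unit rise in q_E moves q_D by −1/6 × 12 = −2. D's best response falls — the actions are strategic substitutes.

-2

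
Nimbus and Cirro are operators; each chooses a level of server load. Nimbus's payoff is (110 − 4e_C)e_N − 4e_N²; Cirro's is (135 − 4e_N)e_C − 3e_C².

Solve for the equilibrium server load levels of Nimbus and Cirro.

Expanding Nimbus's payoff: 110e_N − 4e_Ce_N − 4e_N².
∂π/∂e_N = 110 − 4e_C − 8e_N = 0, so e_N = 13.75 − 0.5e_C.
Likewise for Cirro: e_C = 22.5 − (2/3)e_N.
Solving the two reaction functions simultaneously: (1 − (−0.5)(−2/3))e_N = 13.75 − 0.5·22.5, so (2/3)e_N = 2.5 and e_N = 3.75.
Then e_C = 22.5 − (2/3)·3.75 = 20.

3.75, 20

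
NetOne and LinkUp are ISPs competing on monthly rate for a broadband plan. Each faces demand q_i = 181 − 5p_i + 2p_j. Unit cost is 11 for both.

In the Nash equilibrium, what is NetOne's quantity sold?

92.5

NetOne's profit: π = (p_{NetOne} − 11)(181 − 5p_{NetOne} + 2p_{LinkUp}).
∂π/∂p_{NetOne} = 236 − 10p_{NetOne} + 2p_{LinkUp} = 0 ⇒ p_{NetOne} = 23.6 + 0.2p_{LinkUp}.
By symmetry p_{LinkUp} = p_{NetOne}; substituting into the reaction function, 0.8p_{NetOne} = 23.6 and p_{NetOne} = 29.5.
q_{NetOne} = 181 − 5·29.5 + 2·29.5 = 92.5.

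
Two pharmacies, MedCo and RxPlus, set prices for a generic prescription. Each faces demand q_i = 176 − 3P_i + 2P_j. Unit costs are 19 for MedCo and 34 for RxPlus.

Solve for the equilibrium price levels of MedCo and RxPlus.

MedCo's profit: π = (P_{MedCo} − 19)(176 − 3P_{MedCo} + 2P_{RxPlus}).
∂π/∂P_{MedCo} = 233 − 6P_{MedCo} + 2P_{RxPlus} = 0 ⇒ P_{MedCo} = 233/6 + (1/3)P_{RxPlus}.
Similarly P_{RxPlus} = 139/3 + (1/3)P_{MedCo}.
Substituting the second reaction function into the first: P_{MedCo} = 233/6 + (1/3)(139/3 + (1/3)P_{MedCo}), which gives (8/9)P_{MedCo} = 977/18 ⇒ P_{MedCo} = 61.0625.
Then P_{RxPlus} = 139/3 + (1/3)·61.0625 = 66.6875.

61.0625, 66.6875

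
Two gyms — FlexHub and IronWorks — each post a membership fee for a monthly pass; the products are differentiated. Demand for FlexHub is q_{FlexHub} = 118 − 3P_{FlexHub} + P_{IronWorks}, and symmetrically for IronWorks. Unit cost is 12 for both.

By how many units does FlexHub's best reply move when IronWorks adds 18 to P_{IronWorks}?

FlexHub's profit: π = (P_{FlexHub} − 12)(118 − 3P_{FlexHub} + P_{IronWorks}).
∂π/∂P_{FlexHub} = 154 − 6P_{FlexHub} + P_{IronWorks} = 0 ⇒ P_{FlexHub} = 77/3 + (1/6)P_{IronWorks}.
The reaction-function slope is 1/6, so an 18-unit rise in P_{IronWorks} moves P_{FlexHub} by 1/6 × 18 = 3. FlexHub's best response rises — the actions are strategic complements.

3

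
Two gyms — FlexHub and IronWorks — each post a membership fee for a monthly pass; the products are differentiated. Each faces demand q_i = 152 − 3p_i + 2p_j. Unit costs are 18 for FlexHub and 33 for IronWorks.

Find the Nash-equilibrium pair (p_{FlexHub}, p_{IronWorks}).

FlexHub's profit: π = (p_{FlexHub} − 18)(152 − 3p_{FlexHub} + 2p_{IronWorks}).
∂π/∂p_{FlexHub} = 206 − 6p_{FlexHub} + 2p_{IronWorks} = 0 ⇒ p_{FlexHub} = 103/3 + (1/3)p_{IronWorks}.
Similarly p_{IronWorks} = 251/6 + (1/3)p_{FlexHub}.
Substituting the second reaction function into the first: p_{FlexHub} = 103/3 + (1/3)(251/6 + (1/3)p_{FlexHub}), which gives (8/9)p_{FlexHub} = 869/18 ⇒ p_{FlexHub} = 54.3125.
Then p_{IronWorks} = 251/6 + (1/3)·54.3125 = 59.9375.

54.3125, 59.9375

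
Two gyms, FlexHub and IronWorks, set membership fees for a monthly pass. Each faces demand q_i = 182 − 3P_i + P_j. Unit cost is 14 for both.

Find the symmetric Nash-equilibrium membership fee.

44.8

FlexHub's profit: π = (P_{FlexHub} − 14)(182 − 3P_{FlexHub} + P_{IronWorks}).
∂π/∂P_{FlexHub} = 224 − 6P_{FlexHub} + P_{IronWorks} = 0 ⇒ P_{FlexHub} = 112/3 + (1/6)P_{IronWorks}.
By symmetry P_{IronWorks} = P_{FlexHub}; substituting into the reaction function, (5/6)P_{FlexHub} = 112/3 and P_{FlexHub} = 44.8.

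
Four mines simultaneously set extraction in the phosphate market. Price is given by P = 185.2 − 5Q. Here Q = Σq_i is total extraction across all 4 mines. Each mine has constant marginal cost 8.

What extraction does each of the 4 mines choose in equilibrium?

A representative mine's profit is π_i = q_i(185.2 − 5Q) − 8q_i, with Q = q_i + Σ_{j≠i} q_j.
First-order condition: 177.2 − 10q_i − 5Σ_{j≠i} q_j = 0.
In a symmetric equilibrium every mine chooses the same q, so Σ_{j≠i} q_j = 3q. The condition becomes 177.2 − 25q = 0, giving q = 177.2/25 = 7.088.

7.088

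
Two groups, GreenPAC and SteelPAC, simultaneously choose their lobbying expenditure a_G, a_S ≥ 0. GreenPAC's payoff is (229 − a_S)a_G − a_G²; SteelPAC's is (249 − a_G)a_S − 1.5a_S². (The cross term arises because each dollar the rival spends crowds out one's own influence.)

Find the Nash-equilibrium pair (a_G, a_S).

Expanding GreenPAC's payoff: 229a_G − a_Sa_G − a_G².
∂π/∂a_G = 229 − a_S − 2a_G = 0, so a_G = 114.5 − 0.5a_S.
Likewise for SteelPAC: a_S = 83 − (1/3)a_G.
Plugging a_S into GreenPAC's best response: a_G = 114.5 − 0.5(83 − (1/3)a_G) ⇒ (5/6)a_G = 73, so a_G = 87.6.
Then a_S = 83 − (1/3)·87.6 = 53.8.

87.6, 53.8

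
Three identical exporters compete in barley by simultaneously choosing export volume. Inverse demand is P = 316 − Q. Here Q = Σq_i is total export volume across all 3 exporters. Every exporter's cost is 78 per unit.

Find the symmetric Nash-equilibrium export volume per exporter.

59.5

A representative exporter's profit is π_i = q_i(316 − Q) − 78q_i, with Q = q_i + Σ_{j≠i} q_j.
First-order condition: 238 − 2q_i − Σ_{j≠i} q_j = 0.
Imposing symmetry (q_j = q for all j) turns Σ_{j≠i} q_j into 2q, so 238 = 4q and q = 59.5.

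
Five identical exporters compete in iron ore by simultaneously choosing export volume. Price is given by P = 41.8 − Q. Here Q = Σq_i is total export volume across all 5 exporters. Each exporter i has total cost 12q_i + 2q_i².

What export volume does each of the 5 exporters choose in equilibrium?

2.98

A representative exporter's profit is π_i = q_i(41.8 − Q) − 12q_i − 2q_i², with Q = q_i + Σ_{j≠i} q_j.
First-order condition: 29.8 − 6q_i − Σ_{j≠i} q_j = 0.
In a symmetric equilibrium every exporter chooses the same q, so Σ_{j≠i} q_j = 4q. The condition becomes 29.8 − 10q = 0, giving q = 29.8/10 = 2.98.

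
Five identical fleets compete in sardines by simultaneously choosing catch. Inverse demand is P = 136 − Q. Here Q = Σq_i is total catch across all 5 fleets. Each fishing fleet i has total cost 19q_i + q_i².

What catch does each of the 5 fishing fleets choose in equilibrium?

A representative fishing fleet's profit is π_i = q_i(136 − Q) − 19q_i − q_i², with Q = q_i + Σ_{j≠i} q_j.
First-order condition: 117 − 4q_i − Σ_{j≠i} q_j = 0.
With identical fishing fleets, set every q_j = q: then 117 − 4q − 4q = 0, i.e. q = 117/8 = 14.625.

14.625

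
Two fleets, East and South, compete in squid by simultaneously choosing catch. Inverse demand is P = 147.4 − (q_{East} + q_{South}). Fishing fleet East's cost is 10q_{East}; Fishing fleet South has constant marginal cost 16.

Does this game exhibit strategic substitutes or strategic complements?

Fishing fleet East's profit: π = q_{East}(147.4 − (q_{East} + q_{South})) − 10q_{East}.
∂π/∂q_{East} = 137.4 − 2q_{East} − q_{South} = 0, so q_{East} = 68.7 − 0.5q_{South}.
The best-response slope dq_{East}/dq_{South} = −0.5 < 0: the reaction function is downward-sloping, so the choices are strategic substitutes.

strategic substitutes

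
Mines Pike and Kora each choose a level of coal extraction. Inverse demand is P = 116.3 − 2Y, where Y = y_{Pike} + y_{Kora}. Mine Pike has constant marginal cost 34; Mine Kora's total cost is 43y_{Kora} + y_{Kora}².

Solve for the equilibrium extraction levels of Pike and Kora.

17.36, 6.43

Mine Pike's profit: π = y_{Pike}(116.3 − 2(y_{Pike} + y_{Kora})) − 34y_{Pike}.
∂π/∂y_{Pike} = 82.3 − 4y_{Pike} − 2y_{Kora} = 0, so y_{Pike} = 20.575 − 0.5y_{Kora}.
For Kora: ∂π/∂y_{Kora} = 73.3 − 6y_{Kora} − 2y_{Pike} = 0 ⇒ y_{Kora} = 733/60 − (1/3)y_{Pike}.
Substituting the second reaction function into the first: y_{Pike} = 20.575 − 0.5(733/60 − (1/3)y_{Pike}), which gives (5/6)y_{Pike} = 217/15 ⇒ y_{Pike} = 17.36.
Then y_{Kora} = 733/60 − (1/3)·17.36 = 6.43.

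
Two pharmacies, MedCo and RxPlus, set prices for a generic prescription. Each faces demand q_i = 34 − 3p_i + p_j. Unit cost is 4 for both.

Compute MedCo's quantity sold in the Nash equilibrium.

15.6

MedCo's profit: π = (p_{MedCo} − 4)(34 − 3p_{MedCo} + p_{RxPlus}).
∂π/∂p_{MedCo} = 46 − 6p_{MedCo} + p_{RxPlus} = 0 ⇒ p_{MedCo} = 23/3 + (1/6)p_{RxPlus}.
Setting p_{MedCo} = p_{RxPlus} in the reaction function: p_{MedCo} = 23/3 + (1/6)p_{MedCo}, so p_{MedCo} = (23/3) / (5/6) = 9.2.
q_{MedCo} = 34 − 3·9.2 + 9.2 = 15.6.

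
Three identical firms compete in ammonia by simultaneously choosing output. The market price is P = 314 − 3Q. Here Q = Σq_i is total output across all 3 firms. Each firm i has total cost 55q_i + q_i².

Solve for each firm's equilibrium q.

A representative firm's profit is π_i = q_i(314 − 3Q) − 55q_i − q_i², with Q = q_i + Σ_{j≠i} q_j.
First-order condition: 259 − 8q_i − 3Σ_{j≠i} q_j = 0.
In a symmetric equilibrium every firm chooses the same q, so Σ_{j≠i} q_j = 2q. The condition becomes 259 − 14q = 0, giving q = 259/14 = 18.5.

18.5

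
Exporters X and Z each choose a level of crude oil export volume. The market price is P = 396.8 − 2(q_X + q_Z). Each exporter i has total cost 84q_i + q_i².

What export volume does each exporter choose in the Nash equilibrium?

39.1

Exporter X's profit: π = q_X(396.8 − 2(q_X + q_Z)) − 84q_X − q_X².
∂π/∂q_X = 312.8 − 6q_X − 2q_Z = 0, so q_X = 782/15 − (1/3)q_Z.
Setting q_X = q_Z in the reaction function: q_X = 782/15 − (1/3)q_X, so q_X = (782/15) / (4/3) = 39.1.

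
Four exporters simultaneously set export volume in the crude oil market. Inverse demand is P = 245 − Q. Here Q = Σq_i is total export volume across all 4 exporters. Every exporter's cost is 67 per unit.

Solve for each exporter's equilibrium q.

35.6

A representative exporter's profit is π_i = q_i(245 − Q) − 67q_i, with Q = q_i + Σ_{j≠i} q_j.
First-order condition: 178 − 2q_i − Σ_{j≠i} q_j = 0.
Imposing symmetry (q_j = q for all j) turns Σ_{j≠i} q_j into 3q, so 178 = 5q and q = 35.6.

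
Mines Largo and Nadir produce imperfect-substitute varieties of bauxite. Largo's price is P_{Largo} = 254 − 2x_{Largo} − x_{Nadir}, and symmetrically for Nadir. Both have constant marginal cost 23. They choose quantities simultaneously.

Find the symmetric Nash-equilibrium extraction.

Mine Largo's profit: π = x_{Largo}(254 − 2x_{Largo} − x_{Nadir}) − 23x_{Largo}.
∂π/∂x_{Largo} = 231 − 4x_{Largo} − x_{Nadir} = 0 ⇒ x_{Largo} = 57.75 − 0.25x_{Nadir}.
Setting x_{Largo} = x_{Nadir} in the reaction function: x_{Largo} = 57.75 − 0.25x_{Largo}, so x_{Largo} = 57.75 / 1.25 = 46.2.

46.2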